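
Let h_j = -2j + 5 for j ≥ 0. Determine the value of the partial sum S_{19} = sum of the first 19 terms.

Over j = 0..18: Σj = 171.
Total = (-2)·171 + (5)·19 = -247.

-247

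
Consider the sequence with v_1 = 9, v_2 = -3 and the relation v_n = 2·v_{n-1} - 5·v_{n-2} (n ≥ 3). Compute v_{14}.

-282363

Iterate the recurrence:
v_3 = -51;  v_4 = -87;  v_5 = 81;  …;  v_{11} = 20829;  v_{12} = 74073;  v_{13} = 44001;  v_{14} = -282363.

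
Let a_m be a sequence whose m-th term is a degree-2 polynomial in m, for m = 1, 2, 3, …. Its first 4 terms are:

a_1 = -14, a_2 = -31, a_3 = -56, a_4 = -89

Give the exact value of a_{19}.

-1544

1st diffs: -17, -25, -33.
2nd diffs: -8, -8 (constant).
So a_m = -4m^2 - 5m - 5.
Evaluating at m = 19 gives a_{19} = -1544.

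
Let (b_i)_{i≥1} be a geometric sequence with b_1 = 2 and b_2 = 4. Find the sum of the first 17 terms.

Common ratio r = 2.
b_i = 2·2^(i-1).
S = 2·(2^17 - 1)/(2 - 1) = 2·(131072 - 1)/(1) = 262142.

262142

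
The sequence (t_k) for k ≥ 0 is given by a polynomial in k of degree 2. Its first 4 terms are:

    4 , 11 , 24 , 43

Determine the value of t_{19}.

1163

1st diffs: 7, 13, 19.
2nd diffs: 6, 6 (constant).
Newton forward-difference form: t_k = 4 + 7·C(k,1) + 6·C(k,2).
At k = 19: k = 19, so t_{19} = 4 + 133 + 1026 = 1163.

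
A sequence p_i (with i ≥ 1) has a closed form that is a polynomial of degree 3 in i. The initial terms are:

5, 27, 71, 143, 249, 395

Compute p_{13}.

1st diffs: 22, 44, 72, 106, 146.
2nd diffs: 22, 28, 34, 40.
3rd diffs: 6, 6, 6 (constant).
Newton forward-difference form: p_i = 5 + 22·C(i-1,1) + 22·C(i-1,2) + 6·C(i-1,3).
At i = 13: i-1 = 12, so p_{13} = 5 + 264 + 1452 + 1320 = 3041.

3041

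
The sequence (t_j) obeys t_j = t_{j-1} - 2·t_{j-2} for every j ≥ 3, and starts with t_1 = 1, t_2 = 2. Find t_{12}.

68

Compute successive terms:
t_3 = 0, t_4 = -4, t_5 = -4, t_6 = 4, t_7 = 12, t_8 = 4, t_9 = -20, t_{10} = -28, t_{11} = 12, t_{12} = 68.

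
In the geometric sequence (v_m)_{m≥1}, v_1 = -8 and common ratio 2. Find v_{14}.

-65536

v_m = (-8)·2^(m-1).
v_{14} = (-8)·2^13 = -65536.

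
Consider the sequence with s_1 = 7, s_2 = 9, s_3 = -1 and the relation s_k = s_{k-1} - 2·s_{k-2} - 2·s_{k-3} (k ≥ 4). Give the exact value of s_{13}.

5551

Iterate the recurrence:
s_4 = -33  s_5 = -49  s_6 = 19  s_7 = 183  s_8 = 243  s_9 = -161  s_{10} = -1013  s_{11} = -1177  s_{12} = 1171  s_{13} = 5551.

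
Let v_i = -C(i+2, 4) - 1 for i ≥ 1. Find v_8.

C(10, 4) = 210, so v_8 = -211.

-211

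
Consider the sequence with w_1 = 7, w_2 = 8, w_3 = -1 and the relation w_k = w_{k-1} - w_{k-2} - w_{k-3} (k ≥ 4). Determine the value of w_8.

62

Iterate the recurrence:
w_4 = -16; w_5 = -23; w_6 = -6; w_7 = 33; w_8 = 62.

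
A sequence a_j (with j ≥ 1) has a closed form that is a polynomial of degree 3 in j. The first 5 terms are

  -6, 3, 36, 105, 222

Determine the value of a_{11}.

2604

1st diffs: 9, 33, 69, 117.
2nd diffs: 24, 36, 48.
3rd diffs: 12, 12 (constant).
Newton forward-difference form: a_j = -6 + 9·C(j-1,1) + 24·C(j-1,2) + 12·C(j-1,3).
At j = 11: j-1 = 10, so a_{11} = -6 + 90 + 1080 + 1440 = 2604.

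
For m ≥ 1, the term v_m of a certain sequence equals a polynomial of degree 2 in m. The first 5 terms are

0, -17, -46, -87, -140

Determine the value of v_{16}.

1st diffs: -17, -29, -41, -53.
2nd diffs: -12, -12, -12 (constant).
Newton forward-difference form: v_m = (-17)·C(m-1,1) + (-12)·C(m-1,2).
At m = 16: m-1 = 15, so v_{16} = -255 - 1260 = -1515.

-1515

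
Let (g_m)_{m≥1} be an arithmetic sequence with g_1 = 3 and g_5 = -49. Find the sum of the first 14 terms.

-1141

Common difference d = (-49 - 3) / (5 - 1) = -13.
g_m = 3 + (m - 1)·(-13).
g_{14} = -166; S = 14·(3 + (-166))/2 = -1141.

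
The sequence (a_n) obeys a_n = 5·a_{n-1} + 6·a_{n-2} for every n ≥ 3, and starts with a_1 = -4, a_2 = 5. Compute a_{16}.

67169283515

Iterate the recurrence:
a_3 = 1, a_4 = 35, a_5 = 181, …, a_{13} = 310968901, a_{14} = 1865813435, a_{15} = 11194880581, a_{16} = 67169283515.
(Characteristic roots are 6 and -1.)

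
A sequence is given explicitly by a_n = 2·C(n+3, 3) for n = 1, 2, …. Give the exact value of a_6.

168

C(9, 3) = 84, so a_6 = 168.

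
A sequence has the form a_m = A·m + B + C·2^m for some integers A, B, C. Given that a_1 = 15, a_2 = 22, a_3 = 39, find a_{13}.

40929

The three given values yield: A + B + 2C = 15; 2A + B + 4C = 22; 3A + B + 8C = 39.
Subtracting the first from the second: A + 2C = 7.
Subtracting the second from the third: A + 4C = 17.
Solving: C = 5, A = -3, then B = 8.
So a_m = -3·m + 8 + 5·2^m; at m=13 this is 40929.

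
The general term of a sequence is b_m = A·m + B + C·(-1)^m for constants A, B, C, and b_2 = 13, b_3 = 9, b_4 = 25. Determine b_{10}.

61

Write the equations: 2A + B + C = 13; 3A + B - C = 9; 4A + B + C = 25.
Subtracting the first from the second: A - 2C = -4.
Subtracting the second from the third: A + 2C = 16.
Solving: C = 5, A = 6, then B = -4.
So b_m = 6·m + (-4) + 5·(-1)^m; at m=10 this is 61.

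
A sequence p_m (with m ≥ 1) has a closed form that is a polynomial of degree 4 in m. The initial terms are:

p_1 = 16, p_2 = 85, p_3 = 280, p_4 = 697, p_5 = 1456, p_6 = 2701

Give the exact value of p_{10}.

1st diffs: 69, 195, 417, 759, 1245.
2nd diffs: 126, 222, 342, 486.
3rd diffs: 96, 120, 144.
4th diffs: 24, 24 (constant).
Newton forward-difference form: p_m = 16 + 69·C(m-1,1) + 126·C(m-1,2) + 96·C(m-1,3) + 24·C(m-1,4).
At m = 10: m-1 = 9, so p_{10} = 16 + 621 + 4536 + 8064 + 3024 = 16261.

16261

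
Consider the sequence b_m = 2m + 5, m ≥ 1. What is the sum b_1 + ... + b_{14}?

Over m = 1..14: Σm = 105.
Total = (2)·105 + (5)·14 = 280.

280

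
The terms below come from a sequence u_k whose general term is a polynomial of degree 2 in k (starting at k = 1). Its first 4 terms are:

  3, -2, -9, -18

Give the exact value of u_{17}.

1st diffs: -5, -7, -9.
2nd diffs: -2, -2 (constant).
So u_k = -k^2 - 2k + 6.
Evaluating at k = 17 gives u_{17} = -317.

-317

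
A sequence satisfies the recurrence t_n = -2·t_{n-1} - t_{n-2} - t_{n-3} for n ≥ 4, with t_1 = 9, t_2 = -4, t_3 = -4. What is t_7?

1

Step forward from the initial values:
t_4 = 3;  t_5 = 2;  t_6 = -3;  t_7 = 1.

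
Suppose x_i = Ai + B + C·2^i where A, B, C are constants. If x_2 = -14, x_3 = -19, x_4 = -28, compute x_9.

-529

Plug in i = 2, 3, 4: 2A + B + 4C = -14; 3A + B + 8C = -19; 4A + B + 16C = -28.
Subtracting the first from the second: A + 4C = -5.
Subtracting the second from the third: A + 8C = -9.
Solving: C = -1, A = -1, then B = -8.
Hence x_9 = -1·9 + (-8) + (-1)·512 = -529.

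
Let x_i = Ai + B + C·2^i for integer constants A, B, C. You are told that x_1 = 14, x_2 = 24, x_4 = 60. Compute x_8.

Plug in i = 1, 2, 4: A + B + 2C = 14; 2A + B + 4C = 24; 4A + B + 16C = 60.
Subtracting the first from the second: A + 2C = 10.
Subtracting the second from the third: 2A + 12C = 36.
Solving: C = 2, A = 6, then B = 4.
So x_i = 6·i + 4 + 2·2^i; at i=8 this is 564.

564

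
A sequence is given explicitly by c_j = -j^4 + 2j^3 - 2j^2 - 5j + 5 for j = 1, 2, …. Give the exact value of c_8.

c_8 = -1·8^4 + 2·8^3 - 2·8^2 - 5·8 + 5 = -3235.

-3235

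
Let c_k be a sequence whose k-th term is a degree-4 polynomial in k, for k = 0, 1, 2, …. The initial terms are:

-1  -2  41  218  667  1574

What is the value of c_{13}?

63478

1st diffs: -1, 43, 177, 449, 907.
2nd diffs: 44, 134, 272, 458.
3rd diffs: 90, 138, 186.
4th diffs: 48, 48 (constant).
Newton forward-difference form: c_k = -1 + (-1)·C(k,1) + 44·C(k,2) + 90·C(k,3) + 48·C(k,4).
At k = 13: k = 13, so c_{13} = -1 - 13 + 3432 + 25740 + 34320 = 63478.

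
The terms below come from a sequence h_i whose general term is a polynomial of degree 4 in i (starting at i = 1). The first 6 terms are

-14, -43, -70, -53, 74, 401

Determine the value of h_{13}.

1st diffs: -29, -27, 17, 127, 327.
2nd diffs: 2, 44, 110, 200.
3rd diffs: 42, 66, 90.
4th diffs: 24, 24 (constant).
Newton forward-difference form: h_i = -14 + (-29)·C(i-1,1) + 2·C(i-1,2) + 42·C(i-1,3) + 24·C(i-1,4).
At i = 13: i-1 = 12, so h_{13} = -14 - 348 + 132 + 9240 + 11880 = 20890.

20890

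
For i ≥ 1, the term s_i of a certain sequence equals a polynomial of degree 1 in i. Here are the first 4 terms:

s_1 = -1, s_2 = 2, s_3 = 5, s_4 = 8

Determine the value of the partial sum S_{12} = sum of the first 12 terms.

1st diffs: 3, 3, 3 (constant).
So s_i = 3i - 4.
Continuing: …, 11, 14, 17, 20, …, s_{12} = 32.
Summing i = 1..12 (12 terms) gives 186.

186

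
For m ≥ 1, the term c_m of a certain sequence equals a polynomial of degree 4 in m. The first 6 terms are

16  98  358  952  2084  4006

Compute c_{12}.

52288

1st diffs: 82, 260, 594, 1132, 1922.
2nd diffs: 178, 334, 538, 790.
3rd diffs: 156, 204, 252.
4th diffs: 48, 48 (constant).
Newton forward-difference form: c_m = 16 + 82·C(m-1,1) + 178·C(m-1,2) + 156·C(m-1,3) + 48·C(m-1,4).
At m = 12: m-1 = 11, so c_{12} = 16 + 902 + 9790 + 25740 + 15840 = 52288.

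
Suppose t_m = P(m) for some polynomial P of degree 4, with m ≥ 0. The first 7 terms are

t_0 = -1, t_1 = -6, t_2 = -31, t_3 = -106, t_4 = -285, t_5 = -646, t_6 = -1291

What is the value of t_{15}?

1st diffs: -5, -25, -75, -179, -361, -645.
2nd diffs: -20, -50, -104, -182, -284.
3rd diffs: -30, -54, -78, -102.
4th diffs: -24, -24, -24 (constant).
So t_m = -m^4 + m^3 - 6m^2 + m - 1.
Evaluating at m = 15 gives t_{15} = -48586.

-48586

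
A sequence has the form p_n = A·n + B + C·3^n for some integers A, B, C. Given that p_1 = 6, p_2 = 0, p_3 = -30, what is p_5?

Plug in n = 1, 2, 3: A + B + 3C = 6; 2A + B + 9C = 0; 3A + B + 27C = -30.
Subtracting the first from the second: A + 6C = -6.
Subtracting the second from the third: A + 18C = -30.
Solving: C = -2, A = 6, then B = 6.
Hence p_5 = 6·5 + 6 + (-2)·243 = -450.

-450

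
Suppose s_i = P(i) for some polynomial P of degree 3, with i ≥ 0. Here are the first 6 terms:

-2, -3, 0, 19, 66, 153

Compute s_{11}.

1st diffs: -1, 3, 19, 47, 87.
2nd diffs: 4, 16, 28, 40.
3rd diffs: 12, 12, 12 (constant).
Newton forward-difference form: s_i = -2 + (-1)·C(i,1) + 4·C(i,2) + 12·C(i,3).
At i = 11: i = 11, so s_{11} = -2 - 11 + 220 + 1980 = 2187.

2187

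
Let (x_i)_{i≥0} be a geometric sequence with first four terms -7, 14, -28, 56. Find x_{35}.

240518168576

Common ratio r = -2.
x_i = (-7)·(-2)^(i-0).
x_{35} = (-7)·(-2)^35 = 240518168576.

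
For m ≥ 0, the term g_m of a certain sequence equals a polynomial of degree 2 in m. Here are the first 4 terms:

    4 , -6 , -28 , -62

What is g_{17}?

-1798

1st diffs: -10, -22, -34.
2nd diffs: -12, -12 (constant).
So g_m = -6m^2 - 4m + 4.
Evaluating at m = 17 gives g_{17} = -1798.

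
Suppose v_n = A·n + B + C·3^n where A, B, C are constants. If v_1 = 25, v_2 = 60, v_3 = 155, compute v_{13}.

At n = 1, 2, 3: A + B + 3C = 25; 2A + B + 9C = 60; 3A + B + 27C = 155.
Subtracting the first from the second: A + 6C = 35.
Subtracting the second from the third: A + 18C = 95.
Solving: C = 5, A = 5, then B = 5.
Therefore v_{13} = 65 + 5 + 5·1594323 = 7971685.

7971685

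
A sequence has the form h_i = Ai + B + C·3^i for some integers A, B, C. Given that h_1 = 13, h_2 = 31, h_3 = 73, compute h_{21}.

20920706533

The three given values yield: A + B + 3C = 13; 2A + B + 9C = 31; 3A + B + 27C = 73.
Subtracting the first from the second: A + 6C = 18.
Subtracting the second from the third: A + 18C = 42.
Solving: C = 2, A = 6, then B = 1.
Therefore h_{21} = 126 + 1 + 2·10460353203 = 20920706533.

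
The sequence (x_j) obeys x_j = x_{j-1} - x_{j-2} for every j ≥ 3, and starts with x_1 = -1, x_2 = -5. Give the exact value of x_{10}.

1

Compute successive terms:
x_3 = -4  x_4 = 1  x_5 = 5  x_6 = 4  x_7 = -1  x_8 = -5  x_9 = -4  x_{10} = 1.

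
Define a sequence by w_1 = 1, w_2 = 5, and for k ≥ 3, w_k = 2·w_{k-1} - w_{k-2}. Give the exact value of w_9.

33

Step forward from the initial values:
w_3 = 9, w_4 = 13, w_5 = 17, w_6 = 21, w_7 = 25, w_8 = 29, w_9 = 33.
(Characteristic roots are 1 and 1.)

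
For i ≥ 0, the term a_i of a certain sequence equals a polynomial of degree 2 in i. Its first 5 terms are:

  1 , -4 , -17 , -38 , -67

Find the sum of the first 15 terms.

1st diffs: -5, -13, -21, -29.
2nd diffs: -8, -8, -8 (constant).
Newton forward-difference form: a_i = 1 + (-5)·C(i,1) + (-8)·C(i,2).
Continuing: …, -104, -149, -202, -263, …, a_{14} = -797.
Summing i = 0..14 (15 terms) gives -4150.

-4150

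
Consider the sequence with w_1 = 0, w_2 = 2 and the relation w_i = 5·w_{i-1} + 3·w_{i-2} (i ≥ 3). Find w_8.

52754

Applying the relation repeatedly:
w_3 = 10;  w_4 = 56;  w_5 = 310;  w_6 = 1718;  w_7 = 9520;  w_8 = 52754.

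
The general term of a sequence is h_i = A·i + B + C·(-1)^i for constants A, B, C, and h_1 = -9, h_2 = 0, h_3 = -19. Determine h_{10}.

-40

Write the equations: A + B - C = -9; 2A + B + C = 0; 3A + B - C = -19.
Subtracting the first from the second: A + 2C = 9.
Subtracting the second from the third: A - 2C = -19.
Solving: C = 7, A = -5, then B = 3.
Hence h_{10} = -5·10 + 3 + 7·1 = -40.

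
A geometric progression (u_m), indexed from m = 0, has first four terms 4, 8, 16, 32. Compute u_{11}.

8192

Common ratio r = 2.
u_m = 4·2^(m-0).
u_{11} = 4·2^11 = 8192.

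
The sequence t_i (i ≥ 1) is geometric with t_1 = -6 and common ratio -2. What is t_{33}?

-25769803776

t_i = (-6)·(-2)^(i-1).
t_{33} = (-6)·(-2)^32 = -25769803776.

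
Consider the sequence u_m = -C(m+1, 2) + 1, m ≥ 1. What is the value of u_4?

-9

C(5, 2) = 10, so u_4 = -9.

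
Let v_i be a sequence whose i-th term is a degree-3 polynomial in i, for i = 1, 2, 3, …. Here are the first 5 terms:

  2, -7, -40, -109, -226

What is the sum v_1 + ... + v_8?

-2420

1st diffs: -9, -33, -69, -117.
2nd diffs: -24, -36, -48.
3rd diffs: -12, -12 (constant).
Newton forward-difference form: v_i = 2 + (-9)·C(i-1,1) + (-24)·C(i-1,2) + (-12)·C(i-1,3).
Continuing: -403, -652, -985.
Summing i = 1..8 (8 terms) gives -2420.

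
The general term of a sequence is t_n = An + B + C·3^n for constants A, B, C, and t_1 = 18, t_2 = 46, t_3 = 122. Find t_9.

The three given values yield: A + B + 3C = 18; 2A + B + 9C = 46; 3A + B + 27C = 122.
Subtracting the first from the second: A + 6C = 28.
Subtracting the second from the third: A + 18C = 76.
Solving: C = 4, A = 4, then B = 2.
Hence t_9 = 4·9 + 2 + 4·19683 = 78770.

78770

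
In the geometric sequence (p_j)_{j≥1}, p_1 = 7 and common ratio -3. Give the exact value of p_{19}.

p_j = 7·(-3)^(j-1).
p_{19} = 7·(-3)^18 = 2711943423.

2711943423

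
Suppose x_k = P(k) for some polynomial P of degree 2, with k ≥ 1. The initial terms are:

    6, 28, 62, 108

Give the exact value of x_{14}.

1228

1st diffs: 22, 34, 46.
2nd diffs: 12, 12 (constant).
Newton forward-difference form: x_k = 6 + 22·C(k-1,1) + 12·C(k-1,2).
At k = 14: k-1 = 13, so x_{14} = 6 + 286 + 936 = 1228.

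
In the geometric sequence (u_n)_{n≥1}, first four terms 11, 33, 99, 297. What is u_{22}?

115063885233

Common ratio r = 3.
u_n = 11·3^(n-1).
u_{22} = 11·3^21 = 115063885233.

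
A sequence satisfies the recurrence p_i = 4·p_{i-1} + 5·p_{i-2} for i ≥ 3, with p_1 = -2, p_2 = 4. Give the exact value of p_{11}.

Compute successive terms:
p_3 = 6, p_4 = 44, p_5 = 206, p_6 = 1044, p_7 = 5206, p_8 = 26044, p_9 = 130206, p_{10} = 651044, p_{11} = 3255206.
(Characteristic roots are 5 and -1.)

3255206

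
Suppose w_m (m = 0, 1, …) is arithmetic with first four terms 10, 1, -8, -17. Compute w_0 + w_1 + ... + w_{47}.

-9672

Common difference d = -9.
w_m = 10 + (m - 0)·(-9).
w_{47} = -413; S = 48·(10 + (-413))/2 = -9672.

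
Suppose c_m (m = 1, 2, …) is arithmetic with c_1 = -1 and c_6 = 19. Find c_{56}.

219

Common difference d = (19 - (-1)) / (6 - 1) = 4.
c_m = -1 + (m - 1)·4.
c_{56} = -1 + 55·4 = 219.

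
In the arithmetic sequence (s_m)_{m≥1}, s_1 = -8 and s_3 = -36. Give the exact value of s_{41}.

-568

Common difference d = (-36 - (-8)) / (3 - 1) = -14.
s_m = -8 + (m - 1)·(-14).
s_{41} = -8 + 40·(-14) = -568.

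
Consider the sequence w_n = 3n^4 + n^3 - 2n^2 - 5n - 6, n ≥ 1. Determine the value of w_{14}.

w_{14} = 3·14^4 + 1·14^3 - 2·14^2 - 5·14 - 6 = 117524.

117524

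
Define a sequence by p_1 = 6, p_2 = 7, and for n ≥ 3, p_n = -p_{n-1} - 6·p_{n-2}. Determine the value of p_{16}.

Compute successive terms:
p_3 = -43; p_4 = 1; p_5 = 257; …; p_{13} = -97039; p_{14} = -735143; p_{15} = 1317377; p_{16} = 3093481.

3093481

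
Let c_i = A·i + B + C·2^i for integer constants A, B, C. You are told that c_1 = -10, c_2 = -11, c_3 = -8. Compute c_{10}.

Write the equations: A + B + 2C = -10; 2A + B + 4C = -11; 3A + B + 8C = -8.
Subtracting the first from the second: A + 2C = -1.
Subtracting the second from the third: A + 4C = 3.
Solving: C = 2, A = -5, then B = -9.
So c_i = -5·i + (-9) + 2·2^i; at i=10 this is 1989.

1989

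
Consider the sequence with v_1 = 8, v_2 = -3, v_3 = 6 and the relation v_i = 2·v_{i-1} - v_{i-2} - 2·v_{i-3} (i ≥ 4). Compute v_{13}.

398

Applying the relation repeatedly:
v_4 = -1; v_5 = -2; v_6 = -15; v_7 = -26; v_8 = -33; v_9 = -10; v_{10} = 65; v_{11} = 206; v_{12} = 367; v_{13} = 398.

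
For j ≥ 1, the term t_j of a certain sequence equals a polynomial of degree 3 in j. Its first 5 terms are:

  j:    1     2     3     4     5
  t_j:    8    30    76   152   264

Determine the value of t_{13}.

3176

1st diffs: 22, 46, 76, 112.
2nd diffs: 24, 30, 36.
3rd diffs: 6, 6 (constant).
Newton forward-difference form: t_j = 8 + 22·C(j-1,1) + 24·C(j-1,2) + 6·C(j-1,3).
At j = 13: j-1 = 12, so t_{13} = 8 + 264 + 1584 + 1320 = 3176.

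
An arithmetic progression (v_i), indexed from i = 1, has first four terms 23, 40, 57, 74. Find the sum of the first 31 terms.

Common difference d = 17.
v_i = 23 + (i - 1)·17.
v_{31} = 533; S = 31·(23 + 533)/2 = 8618.

8618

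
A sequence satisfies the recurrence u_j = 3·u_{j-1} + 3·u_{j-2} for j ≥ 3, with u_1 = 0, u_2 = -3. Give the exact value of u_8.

-7371

Applying the relation repeatedly:
u_3 = -9; u_4 = -36; u_5 = -135; u_6 = -513; u_7 = -1944; u_8 = -7371.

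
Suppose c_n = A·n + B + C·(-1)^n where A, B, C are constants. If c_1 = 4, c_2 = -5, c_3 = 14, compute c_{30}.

135

At n = 1, 2, 3: A + B - C = 4; 2A + B + C = -5; 3A + B - C = 14.
Subtracting the first from the second: A + 2C = -9.
Subtracting the second from the third: A - 2C = 19.
Solving: C = -7, A = 5, then B = -8.
Hence c_{30} = 5·30 + (-8) + (-7)·1 = 135.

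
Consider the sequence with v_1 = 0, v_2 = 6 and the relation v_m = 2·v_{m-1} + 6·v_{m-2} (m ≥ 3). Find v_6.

744

Compute successive terms:
v_3 = 12  v_4 = 60  v_5 = 192  v_6 = 744.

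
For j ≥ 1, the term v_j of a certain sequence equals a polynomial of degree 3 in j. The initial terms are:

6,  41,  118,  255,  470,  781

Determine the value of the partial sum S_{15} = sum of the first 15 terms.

1st diffs: 35, 77, 137, 215, 311.
2nd diffs: 42, 60, 78, 96.
3rd diffs: 18, 18, 18 (constant).
So v_j = 3j^3 + 3j^2 + 5j - 5.
Continuing: …, 1206, 1763, 2470, 3345, …, v_{15} = 10870.
Summing j = 1..15 (15 terms) gives 47445.

47445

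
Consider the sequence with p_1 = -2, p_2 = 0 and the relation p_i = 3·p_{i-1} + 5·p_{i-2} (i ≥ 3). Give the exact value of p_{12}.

p_3 = -10, p_4 = -30, p_5 = -140, p_6 = -570, p_7 = -2410, p_8 = -10080, p_9 = -42290, p_{10} = -177270, p_{11} = -743260, p_{12} = -3116130.

-3116130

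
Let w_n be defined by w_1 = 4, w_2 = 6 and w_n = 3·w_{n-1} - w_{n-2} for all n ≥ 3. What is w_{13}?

207364

w_3 = 14, w_4 = 36, w_5 = 94, …, w_{10} = 11556, w_{11} = 30254, w_{12} = 79206, w_{13} = 207364.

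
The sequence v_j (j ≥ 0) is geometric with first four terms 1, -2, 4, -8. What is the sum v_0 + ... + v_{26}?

44739243

Common ratio r = -2.
v_j = 1·(-2)^(j-0).
S = 1·((-2)^27 - 1)/(-2 - 1) = 1·(-134217728 - 1)/(-3) = 44739243.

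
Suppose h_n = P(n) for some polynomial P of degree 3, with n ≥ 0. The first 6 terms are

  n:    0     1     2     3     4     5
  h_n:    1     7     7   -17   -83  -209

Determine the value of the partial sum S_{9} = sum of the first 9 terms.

-2547

1st diffs: 6, 0, -24, -66, -126.
2nd diffs: -6, -24, -42, -60.
3rd diffs: -18, -18, -18 (constant).
Newton forward-difference form: h_n = 1 + 6·C(n,1) + (-6)·C(n,2) + (-18)·C(n,3).
Continuing: -413, -713, -1127.
Summing n = 0..8 (9 terms) gives -2547.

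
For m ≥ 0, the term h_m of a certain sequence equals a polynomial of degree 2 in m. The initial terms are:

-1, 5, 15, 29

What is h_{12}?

1st diffs: 6, 10, 14.
2nd diffs: 4, 4 (constant).
So h_m = 2m^2 + 4m - 1.
Evaluating at m = 12 gives h_{12} = 335.

335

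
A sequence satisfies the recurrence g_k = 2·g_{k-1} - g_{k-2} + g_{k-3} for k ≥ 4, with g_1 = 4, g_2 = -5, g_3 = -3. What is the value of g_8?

Iterate the recurrence:
g_4 = 3  g_5 = 4  g_6 = 2  g_7 = 3  g_8 = 8.

8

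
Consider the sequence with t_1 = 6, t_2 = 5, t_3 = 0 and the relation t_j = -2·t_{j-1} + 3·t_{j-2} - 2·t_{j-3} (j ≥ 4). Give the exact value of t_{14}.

418937

Iterate the recurrence:
t_4 = 3; t_5 = -16; t_6 = 41; …; t_{11} = -13368; t_{12} = 42147; t_{13} = -132880; t_{14} = 418937.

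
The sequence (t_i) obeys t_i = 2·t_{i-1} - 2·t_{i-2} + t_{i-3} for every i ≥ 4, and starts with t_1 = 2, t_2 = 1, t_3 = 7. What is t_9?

Iterate the recurrence:
t_4 = 14;  t_5 = 15;  t_6 = 9;  t_7 = 2;  t_8 = 1;  t_9 = 7.

7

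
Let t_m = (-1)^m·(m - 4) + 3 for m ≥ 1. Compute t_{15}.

(-1)^15 = -1; m - 4 at m=15 is 11; so t_{15} = -8.

-8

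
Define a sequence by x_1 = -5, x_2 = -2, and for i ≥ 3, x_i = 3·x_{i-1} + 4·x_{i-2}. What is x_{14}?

Applying the relation repeatedly:
x_3 = -26;  x_4 = -86;  x_5 = -362;  …;  x_{11} = -1468010;  x_{12} = -5872022;  x_{13} = -23488106;  x_{14} = -93952406.
(Characteristic roots are 4 and -1.)

-93952406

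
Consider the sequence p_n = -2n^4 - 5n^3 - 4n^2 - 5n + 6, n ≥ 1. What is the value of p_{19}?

p_{19} = -2·19^4 - 5·19^3 - 4·19^2 - 5·19 + 6 = -296470.

-296470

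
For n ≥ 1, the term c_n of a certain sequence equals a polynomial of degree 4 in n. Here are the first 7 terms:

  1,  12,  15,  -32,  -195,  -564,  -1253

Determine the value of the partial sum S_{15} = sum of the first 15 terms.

1st diffs: 11, 3, -47, -163, -369, -689.
2nd diffs: -8, -50, -116, -206, -320.
3rd diffs: -42, -66, -90, -114.
4th diffs: -24, -24, -24 (constant).
So c_n = -n^4 + 3n^3 + 3n^2 - 4n.
Continuing: …, -2400, -4167, -6740, -10329, …, c_{15} = -39885.
Summing n = 1..15 (15 terms) gives -131872.

-131872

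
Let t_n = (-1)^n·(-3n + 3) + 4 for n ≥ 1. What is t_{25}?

76

(-1)^25 = -1; -3n + 3 at n=25 is -72; so t_{25} = 76.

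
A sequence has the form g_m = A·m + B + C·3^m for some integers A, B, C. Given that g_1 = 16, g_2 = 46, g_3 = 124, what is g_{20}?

13947137722

Write the equations: A + B + 3C = 16; 2A + B + 9C = 46; 3A + B + 27C = 124.
Subtracting the first from the second: A + 6C = 30.
Subtracting the second from the third: A + 18C = 78.
Solving: C = 4, A = 6, then B = -2.
Hence g_{20} = 6·20 + (-2) + 4·3486784401 = 13947137722.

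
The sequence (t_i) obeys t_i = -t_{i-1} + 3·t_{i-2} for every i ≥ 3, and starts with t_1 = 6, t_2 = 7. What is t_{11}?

1031

t_3 = 11, t_4 = 10, t_5 = 23, t_6 = 7, t_7 = 62, t_8 = -41, t_9 = 227, t_{10} = -350, t_{11} = 1031.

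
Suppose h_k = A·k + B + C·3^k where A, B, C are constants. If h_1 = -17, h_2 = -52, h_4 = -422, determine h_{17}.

The three given values yield: A + B + 3C = -17; 2A + B + 9C = -52; 4A + B + 81C = -422.
Subtracting the first from the second: A + 6C = -35.
Subtracting the second from the third: 2A + 72C = -370.
Solving: C = -5, A = -5, then B = 3.
Therefore h_{17} = -85 + 3 + (-5)·129140163 = -645700897.

-645700897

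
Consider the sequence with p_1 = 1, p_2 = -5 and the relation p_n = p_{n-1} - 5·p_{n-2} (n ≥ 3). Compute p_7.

-335

Applying the relation repeatedly:
p_3 = -10, p_4 = 15, p_5 = 65, p_6 = -10, p_7 = -335.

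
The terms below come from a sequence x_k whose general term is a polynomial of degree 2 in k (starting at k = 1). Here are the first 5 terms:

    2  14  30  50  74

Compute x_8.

170

1st diffs: 12, 16, 20, 24.
2nd diffs: 4, 4, 4 (constant).
Newton forward-difference form: x_k = 2 + 12·C(k-1,1) + 4·C(k-1,2).
At k = 8: k-1 = 7, so x_8 = 2 + 84 + 84 = 170.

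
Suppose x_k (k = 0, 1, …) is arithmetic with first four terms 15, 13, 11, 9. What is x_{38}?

Common difference d = -2.
x_k = 15 + (k - 0)·(-2).
x_{38} = 15 + 38·(-2) = -61.

-61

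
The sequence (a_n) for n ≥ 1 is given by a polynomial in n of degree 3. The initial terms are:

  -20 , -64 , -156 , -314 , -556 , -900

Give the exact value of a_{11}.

-4780

1st diffs: -44, -92, -158, -242, -344.
2nd diffs: -48, -66, -84, -102.
3rd diffs: -18, -18, -18 (constant).
So a_n = -3n^3 - 6n^2 - 5n - 6.
Evaluating at n = 11 gives a_{11} = -4780.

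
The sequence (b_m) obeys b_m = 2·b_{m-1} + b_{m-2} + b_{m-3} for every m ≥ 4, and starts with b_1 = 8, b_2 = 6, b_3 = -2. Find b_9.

946

Applying the relation repeatedly:
b_4 = 10;  b_5 = 24;  b_6 = 56;  b_7 = 146;  b_8 = 372;  b_9 = 946.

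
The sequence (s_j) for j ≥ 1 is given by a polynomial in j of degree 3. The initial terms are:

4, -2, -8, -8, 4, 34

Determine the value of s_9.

292

1st diffs: -6, -6, 0, 12, 30.
2nd diffs: 0, 6, 12, 18.
3rd diffs: 6, 6, 6 (constant).
Newton forward-difference form: s_j = 4 + (-6)·C(j-1,1) + 6·C(j-1,3).
At j = 9: j-1 = 8, so s_9 = 4 - 48 + 336 = 292.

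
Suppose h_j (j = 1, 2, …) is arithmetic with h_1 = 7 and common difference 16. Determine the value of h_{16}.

h_j = 7 + (j - 1)·16.
h_{16} = 7 + 15·16 = 247.

247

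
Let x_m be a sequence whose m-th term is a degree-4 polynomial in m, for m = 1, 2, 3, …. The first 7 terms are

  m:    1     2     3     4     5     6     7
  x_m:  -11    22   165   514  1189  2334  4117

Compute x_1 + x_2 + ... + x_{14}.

1st diffs: 33, 143, 349, 675, 1145, 1783.
2nd diffs: 110, 206, 326, 470, 638.
3rd diffs: 96, 120, 144, 168.
4th diffs: 24, 24, 24 (constant).
So x_m = m^4 + 6m^3 - 6m^2 - 6m - 6.
Continuing: …, 6730, 10389, 15334, 21829, …, x_{14} = 53614.
Summing m = 1..14 (14 terms) gives 187033.

187033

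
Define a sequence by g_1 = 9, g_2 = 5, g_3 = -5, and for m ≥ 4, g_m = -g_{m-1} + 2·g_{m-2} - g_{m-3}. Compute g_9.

-393

Compute successive terms:
g_4 = 6; g_5 = -21; g_6 = 38; g_7 = -86; g_8 = 183; g_9 = -393.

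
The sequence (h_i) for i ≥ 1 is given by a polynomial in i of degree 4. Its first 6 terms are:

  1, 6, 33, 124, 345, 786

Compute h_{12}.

1st diffs: 5, 27, 91, 221, 441.
2nd diffs: 22, 64, 130, 220.
3rd diffs: 42, 66, 90.
4th diffs: 24, 24 (constant).
Newton forward-difference form: h_i = 1 + 5·C(i-1,1) + 22·C(i-1,2) + 42·C(i-1,3) + 24·C(i-1,4).
At i = 12: i-1 = 11, so h_{12} = 1 + 55 + 1210 + 6930 + 7920 = 16116.

16116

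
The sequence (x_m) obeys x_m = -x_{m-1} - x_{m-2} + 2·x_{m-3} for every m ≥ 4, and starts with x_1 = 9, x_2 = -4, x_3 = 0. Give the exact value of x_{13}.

Compute successive terms:
x_4 = 22  x_5 = -30  x_6 = 8  x_7 = 66  x_8 = -134  x_9 = 84  x_{10} = 182  x_{11} = -534  x_{12} = 520  x_{13} = 378.

378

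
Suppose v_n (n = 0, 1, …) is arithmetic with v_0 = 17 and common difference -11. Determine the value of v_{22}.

-225

v_n = 17 + (n - 0)·(-11).
v_{22} = 17 + 22·(-11) = -225.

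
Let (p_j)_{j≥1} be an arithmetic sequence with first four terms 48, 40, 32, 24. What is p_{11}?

Common difference d = -8.
p_j = 48 + (j - 1)·(-8).
p_{11} = 48 + 10·(-8) = -32.

-32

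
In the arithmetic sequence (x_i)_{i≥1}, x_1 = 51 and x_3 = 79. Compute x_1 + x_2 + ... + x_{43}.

14835

Common difference d = (79 - 51) / (3 - 1) = 14.
x_i = 51 + (i - 1)·14.
x_{43} = 639; S = 43·(51 + 639)/2 = 14835.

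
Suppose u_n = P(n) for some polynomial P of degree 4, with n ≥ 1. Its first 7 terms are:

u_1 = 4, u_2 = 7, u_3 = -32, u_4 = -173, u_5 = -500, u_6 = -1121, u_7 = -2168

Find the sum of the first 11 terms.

1st diffs: 3, -39, -141, -327, -621, -1047.
2nd diffs: -42, -102, -186, -294, -426.
3rd diffs: -60, -84, -108, -132.
4th diffs: -24, -24, -24 (constant).
Newton forward-difference form: u_n = 4 + 3·C(n-1,1) + (-42)·C(n-1,2) + (-60)·C(n-1,3) + (-24)·C(n-1,4).
Continuing: -3797, -6188, -9545, -14096.
Summing n = 1..11 (11 terms) gives -37609.

-37609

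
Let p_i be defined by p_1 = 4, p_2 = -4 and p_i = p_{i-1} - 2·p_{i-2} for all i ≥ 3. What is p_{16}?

1084

p_3 = -12, p_4 = -4, p_5 = 20, …, p_{13} = -364, p_{14} = -356, p_{15} = 372, p_{16} = 1084.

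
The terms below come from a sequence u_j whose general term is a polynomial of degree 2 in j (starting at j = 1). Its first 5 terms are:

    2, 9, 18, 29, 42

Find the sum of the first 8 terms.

324

1st diffs: 7, 9, 11, 13.
2nd diffs: 2, 2, 2 (constant).
Newton forward-difference form: u_j = 2 + 7·C(j-1,1) + 2·C(j-1,2).
Continuing: 57, 74, 93.
Summing j = 1..8 (8 terms) gives 324.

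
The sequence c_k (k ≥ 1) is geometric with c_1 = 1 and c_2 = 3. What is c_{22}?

Common ratio r = 3.
c_k = 1·3^(k-1).
c_{22} = 1·3^21 = 10460353203.

10460353203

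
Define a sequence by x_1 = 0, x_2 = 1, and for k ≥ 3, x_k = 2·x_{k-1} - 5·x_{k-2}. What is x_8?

139

Iterate the recurrence:
x_3 = 2, x_4 = -1, x_5 = -12, x_6 = -19, x_7 = 22, x_8 = 139.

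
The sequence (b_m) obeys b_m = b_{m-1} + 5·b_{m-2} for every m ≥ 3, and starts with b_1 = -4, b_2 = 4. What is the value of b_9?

Compute successive terms:
b_3 = -16;  b_4 = 4;  b_5 = -76;  b_6 = -56;  b_7 = -436;  b_8 = -716;  b_9 = -2896.

-2896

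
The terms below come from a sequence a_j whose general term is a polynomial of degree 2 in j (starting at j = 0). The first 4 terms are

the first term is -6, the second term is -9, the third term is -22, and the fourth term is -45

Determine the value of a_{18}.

-1590

1st diffs: -3, -13, -23.
2nd diffs: -10, -10 (constant).
Newton forward-difference form: a_j = -6 + (-3)·C(j,1) + (-10)·C(j,2).
At j = 18: j = 18, so a_{18} = -6 - 54 - 1530 = -1590.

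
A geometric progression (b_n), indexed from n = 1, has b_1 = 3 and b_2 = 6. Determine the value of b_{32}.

Common ratio r = 2.
b_n = 3·2^(n-1).
b_{32} = 3·2^31 = 6442450944.

6442450944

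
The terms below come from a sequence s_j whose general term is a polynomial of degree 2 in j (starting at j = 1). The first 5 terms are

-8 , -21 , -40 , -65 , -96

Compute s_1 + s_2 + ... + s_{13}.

-2834

1st diffs: -13, -19, -25, -31.
2nd diffs: -6, -6, -6 (constant).
Newton forward-difference form: s_j = -8 + (-13)·C(j-1,1) + (-6)·C(j-1,2).
Continuing: …, -133, -176, -225, -280, …, s_{13} = -560.
Summing j = 1..13 (13 terms) gives -2834.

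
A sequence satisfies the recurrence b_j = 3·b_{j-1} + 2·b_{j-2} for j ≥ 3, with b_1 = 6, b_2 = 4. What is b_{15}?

b_3 = 24, b_4 = 80, b_5 = 288, …, b_{12} = 2090432, b_{13} = 7445184, b_{14} = 26516416, b_{15} = 94439616.

94439616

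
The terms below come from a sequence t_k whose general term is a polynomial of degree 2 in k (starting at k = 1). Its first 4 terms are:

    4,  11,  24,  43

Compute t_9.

228

1st diffs: 7, 13, 19.
2nd diffs: 6, 6 (constant).
Newton forward-difference form: t_k = 4 + 7·C(k-1,1) + 6·C(k-1,2).
At k = 9: k-1 = 8, so t_9 = 4 + 56 + 168 = 228.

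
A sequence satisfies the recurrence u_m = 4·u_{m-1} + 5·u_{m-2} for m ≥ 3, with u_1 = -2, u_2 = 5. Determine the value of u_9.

Iterate the recurrence:
u_3 = 10  u_4 = 65  u_5 = 310  u_6 = 1565  u_7 = 7810  u_8 = 39065  u_9 = 195310.
(Characteristic roots are 5 and -1.)

195310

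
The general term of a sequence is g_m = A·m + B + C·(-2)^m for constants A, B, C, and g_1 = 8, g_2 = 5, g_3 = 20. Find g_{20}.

Plug in m = 1, 2, 3: A + B - 2C = 8; 2A + B + 4C = 5; 3A + B - 8C = 20.
Subtracting the first from the second: A + 6C = -3.
Subtracting the second from the third: A - 12C = 15.
Solving: C = -1, A = 3, then B = 3.
Hence g_{20} = 3·20 + 3 + (-1)·1048576 = -1048513.

-1048513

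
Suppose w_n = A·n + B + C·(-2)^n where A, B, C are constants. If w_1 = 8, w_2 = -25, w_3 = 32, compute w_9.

2534

Write the equations: A + B - 2C = 8; 2A + B + 4C = -25; 3A + B - 8C = 32.
Subtracting the first from the second: A + 6C = -33.
Subtracting the second from the third: A - 12C = 57.
Solving: C = -5, A = -3, then B = 1.
Therefore w_9 = -27 + 1 + (-5)·(-512) = 2534.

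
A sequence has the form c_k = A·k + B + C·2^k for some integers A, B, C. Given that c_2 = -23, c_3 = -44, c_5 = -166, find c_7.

-648

At k = 2, 3, 5: 2A + B + 4C = -23; 3A + B + 8C = -44; 5A + B + 32C = -166.
Subtracting the first from the second: A + 4C = -21.
Subtracting the second from the third: 2A + 24C = -122.
Solving: C = -5, A = -1, then B = -1.
Therefore c_7 = -7 + (-1) + (-5)·128 = -648.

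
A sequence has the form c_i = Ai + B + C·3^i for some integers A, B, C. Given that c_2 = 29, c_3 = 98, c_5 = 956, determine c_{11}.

Plug in i = 2, 3, 5: 2A + B + 9C = 29; 3A + B + 27C = 98; 5A + B + 243C = 956.
Subtracting the first from the second: A + 18C = 69.
Subtracting the second from the third: 2A + 216C = 858.
Solving: C = 4, A = -3, then B = -1.
So c_i = -3·i + (-1) + 4·3^i; at i=11 this is 708554.

708554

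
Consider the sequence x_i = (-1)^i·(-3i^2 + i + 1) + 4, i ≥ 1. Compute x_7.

(-1)^7 = -1; -3i^2 + i + 1 at i=7 is -139; so x_7 = 143.

143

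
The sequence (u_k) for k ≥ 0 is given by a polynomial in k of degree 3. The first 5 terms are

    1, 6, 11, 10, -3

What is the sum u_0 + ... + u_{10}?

-1694

1st diffs: 5, 5, -1, -13.
2nd diffs: 0, -6, -12.
3rd diffs: -6, -6 (constant).
So u_k = -k^3 + 3k^2 + 3k + 1.
Continuing: …, -34, -89, -174, -295, …, u_{10} = -669.
Summing k = 0..10 (11 terms) gives -1694.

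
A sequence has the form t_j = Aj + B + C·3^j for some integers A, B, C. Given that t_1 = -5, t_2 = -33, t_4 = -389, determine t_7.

-10913

At j = 1, 2, 4: A + B + 3C = -5; 2A + B + 9C = -33; 4A + B + 81C = -389.
Subtracting the first from the second: A + 6C = -28.
Subtracting the second from the third: 2A + 72C = -356.
Solving: C = -5, A = 2, then B = 8.
Hence t_7 = 2·7 + 8 + (-5)·2187 = -10913.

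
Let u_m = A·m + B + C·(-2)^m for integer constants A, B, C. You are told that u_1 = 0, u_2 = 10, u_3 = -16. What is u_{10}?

2034

Plug in m = 1, 2, 3: A + B - 2C = 0; 2A + B + 4C = 10; 3A + B - 8C = -16.
Subtracting the first from the second: A + 6C = 10.
Subtracting the second from the third: A - 12C = -26.
Solving: C = 2, A = -2, then B = 6.
So u_m = -2·m + 6 + 2·(-2)^m; at m=10 this is 2034.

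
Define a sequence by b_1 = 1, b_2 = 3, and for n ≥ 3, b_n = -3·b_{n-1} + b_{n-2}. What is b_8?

3207

Compute successive terms:
b_3 = -8, b_4 = 27, b_5 = -89, b_6 = 294, b_7 = -971, b_8 = 3207.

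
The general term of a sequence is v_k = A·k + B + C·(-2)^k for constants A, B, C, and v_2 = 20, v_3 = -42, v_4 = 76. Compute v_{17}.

-655390

The three given values yield: 2A + B + 4C = 20; 3A + B - 8C = -42; 4A + B + 16C = 76.
Subtracting the first from the second: A - 12C = -62.
Subtracting the second from the third: A + 24C = 118.
Solving: C = 5, A = -2, then B = 4.
Therefore v_{17} = -34 + 4 + 5·(-131072) = -655390.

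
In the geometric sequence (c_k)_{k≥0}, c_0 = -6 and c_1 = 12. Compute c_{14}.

-98304

Common ratio r = -2.
c_k = (-6)·(-2)^(k-0).
c_{14} = (-6)·(-2)^14 = -98304.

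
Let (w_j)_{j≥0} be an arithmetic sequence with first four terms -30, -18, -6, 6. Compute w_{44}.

498

Common difference d = 12.
w_j = -30 + (j - 0)·12.
w_{44} = -30 + 44·12 = 498.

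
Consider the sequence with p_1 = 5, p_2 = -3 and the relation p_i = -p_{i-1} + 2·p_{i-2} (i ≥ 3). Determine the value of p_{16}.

p_3 = 13, p_4 = -19, p_5 = 45, …, p_{13} = 10925, p_{14} = -21843, p_{15} = 43693, p_{16} = -87379.
(Characteristic roots are 1 and -2.)

-87379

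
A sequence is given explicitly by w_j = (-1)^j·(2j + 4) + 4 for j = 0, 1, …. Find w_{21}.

-42

(-1)^21 = -1; 2j + 4 at j=21 is 46; so w_{21} = -42.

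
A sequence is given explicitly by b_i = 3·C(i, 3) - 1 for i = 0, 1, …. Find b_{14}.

C(14, 3) = 364, so b_{14} = 1091.

1091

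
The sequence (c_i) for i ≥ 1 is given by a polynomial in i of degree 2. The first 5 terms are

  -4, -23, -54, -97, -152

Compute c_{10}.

1st diffs: -19, -31, -43, -55.
2nd diffs: -12, -12, -12 (constant).
Newton forward-difference form: c_i = -4 + (-19)·C(i-1,1) + (-12)·C(i-1,2).
At i = 10: i-1 = 9, so c_{10} = -4 - 171 - 432 = -607.

-607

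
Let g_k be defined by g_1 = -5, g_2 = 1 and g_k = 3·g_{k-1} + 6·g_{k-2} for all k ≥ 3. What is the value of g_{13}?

-49801635

Applying the relation repeatedly:
g_3 = -27; g_4 = -75; g_5 = -387; …; g_{10} = -595755; g_{11} = -2605203; g_{12} = -11390139; g_{13} = -49801635.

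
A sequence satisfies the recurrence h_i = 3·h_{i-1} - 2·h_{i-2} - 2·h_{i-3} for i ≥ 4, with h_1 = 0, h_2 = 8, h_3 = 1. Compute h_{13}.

h_4 = -13;  h_5 = -57;  h_6 = -147;  h_7 = -301;  h_8 = -495;  h_9 = -589;  h_{10} = -175;  h_{11} = 1643;  h_{12} = 6457;  h_{13} = 16435.

16435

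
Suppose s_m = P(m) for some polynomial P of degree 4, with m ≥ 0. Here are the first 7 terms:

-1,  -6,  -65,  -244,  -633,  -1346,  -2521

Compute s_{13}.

-40314

1st diffs: -5, -59, -179, -389, -713, -1175.
2nd diffs: -54, -120, -210, -324, -462.
3rd diffs: -66, -90, -114, -138.
4th diffs: -24, -24, -24 (constant).
Newton forward-difference form: s_m = -1 + (-5)·C(m,1) + (-54)·C(m,2) + (-66)·C(m,3) + (-24)·C(m,4).
At m = 13: m = 13, so s_{13} = -1 - 65 - 4212 - 18876 - 17160 = -40314.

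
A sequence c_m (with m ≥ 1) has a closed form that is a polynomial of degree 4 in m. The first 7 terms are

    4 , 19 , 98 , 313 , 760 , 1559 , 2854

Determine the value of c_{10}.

1st diffs: 15, 79, 215, 447, 799, 1295.
2nd diffs: 64, 136, 232, 352, 496.
3rd diffs: 72, 96, 120, 144.
4th diffs: 24, 24, 24 (constant).
So c_m = m^4 + 2m^3 - 5m^2 + m + 5.
Evaluating at m = 10 gives c_{10} = 11515.

11515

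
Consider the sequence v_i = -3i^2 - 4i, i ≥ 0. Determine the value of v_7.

v_7 = -3·7^2 - 4·7 = -175.

-175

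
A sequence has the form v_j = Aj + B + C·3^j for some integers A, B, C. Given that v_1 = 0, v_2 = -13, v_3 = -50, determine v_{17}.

The three given values yield: A + B + 3C = 0; 2A + B + 9C = -13; 3A + B + 27C = -50.
Subtracting the first from the second: A + 6C = -13.
Subtracting the second from the third: A + 18C = -37.
Solving: C = -2, A = -1, then B = 7.
So v_j = -1·j + 7 + (-2)·3^j; at j=17 this is -258280336.

-258280336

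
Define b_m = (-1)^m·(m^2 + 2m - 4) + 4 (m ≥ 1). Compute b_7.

-55

(-1)^7 = -1; m^2 + 2m - 4 at m=7 is 59; so b_7 = -55.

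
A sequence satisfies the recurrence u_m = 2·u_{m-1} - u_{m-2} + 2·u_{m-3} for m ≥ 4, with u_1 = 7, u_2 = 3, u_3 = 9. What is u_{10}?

1635

Iterate the recurrence:
u_4 = 29  u_5 = 55  u_6 = 99  u_7 = 201  u_8 = 413  u_9 = 823  u_{10} = 1635.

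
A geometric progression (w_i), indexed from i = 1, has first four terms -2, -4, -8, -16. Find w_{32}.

-4294967296

Common ratio r = 2.
w_i = (-2)·2^(i-1).
w_{32} = (-2)·2^31 = -4294967296.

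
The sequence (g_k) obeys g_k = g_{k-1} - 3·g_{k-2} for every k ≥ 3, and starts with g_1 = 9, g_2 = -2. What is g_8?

-458

Iterate the recurrence:
g_3 = -29, g_4 = -23, g_5 = 64, g_6 = 133, g_7 = -59, g_8 = -458.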